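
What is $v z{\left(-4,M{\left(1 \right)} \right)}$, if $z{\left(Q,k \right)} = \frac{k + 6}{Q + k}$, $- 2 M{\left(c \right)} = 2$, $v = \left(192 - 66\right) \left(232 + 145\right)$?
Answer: $-47502$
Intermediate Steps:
$v = 47502$ ($v = 126 \cdot 377 = 47502$)
$M{\left(c \right)} = -1$ ($M{\left(c \right)} = \left(- \frac{1}{2}\right) 2 = -1$)
$z{\left(Q,k \right)} = \frac{6 + k}{Q + k}$
$v z{\left(-4,M{\left(1 \right)} \right)} = 47502 \frac{6 - 1}{-4 - 1} = 47502 \frac{1}{-5} \cdot 5 = 47502 \left(\left(- \frac{1}{5}\right) 5\right) = 47502 \left(-1\right) = -47502$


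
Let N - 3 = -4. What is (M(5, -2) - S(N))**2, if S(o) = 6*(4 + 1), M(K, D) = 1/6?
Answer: 32041/36 ≈ 890.03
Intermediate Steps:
M(K, D) = 1/6
N = -1 (N = 3 - 4 = -1)
S(o) = 30 (S(o) = 6*5 = 30)
(M(5, -2) - S(N))**2 = (1/6 - 1*30)**2 = (1/6 - 30)**2 = (-179/6)**2 = 32041/36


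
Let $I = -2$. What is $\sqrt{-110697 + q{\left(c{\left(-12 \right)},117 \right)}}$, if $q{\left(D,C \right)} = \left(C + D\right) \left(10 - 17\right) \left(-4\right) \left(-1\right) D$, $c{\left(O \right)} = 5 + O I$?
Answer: $i \sqrt{229249} \approx 478.8 i$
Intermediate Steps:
$c{\left(O \right)} = 5 - 2 O$ ($c{\left(O \right)} = 5 + O \left(-2\right) = 5 - 2 O$)
$q{\left(D,C \right)} = 4 D \left(- 7 C - 7 D\right)$ ($q{\left(D,C \right)} = \left(C + D\right) \left(-7\right) 4 D = \left(- 7 C - 7 D\right) 4 D = 4 D \left(- 7 C - 7 D\right)$)
$\sqrt{-110697 + q{\left(c{\left(-12 \right)},117 \right)}} = \sqrt{-110697 - 28 \left(5 - -24\right) \left(117 + \left(5 - -24\right)\right)} = \sqrt{-110697 - 28 \left(5 + 24\right) \left(117 + \left(5 + 24\right)\right)} = \sqrt{-110697 - 812 \left(117 + 29\right)} = \sqrt{-110697 - 812 \cdot 146} = \sqrt{-110697 - 118552} = \sqrt{-229249} = i \sqrt{229249}$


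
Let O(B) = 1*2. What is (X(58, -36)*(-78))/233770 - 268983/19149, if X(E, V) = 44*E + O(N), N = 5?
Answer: -855062391/57390535 ≈ -14.899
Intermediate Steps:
O(B) = 2
X(E, V) = 2 + 44*E (X(E, V) = 44*E + 2 = 2 + 44*E)
(X(58, -36)*(-78))/233770 - 268983/19149 = ((2 + 44*58)*(-78))/233770 - 268983/19149 = ((2 + 2552)*(-78))*(1/233770) - 268983*1/19149 = (2554*(-78))*(1/233770) - 6897/491 = -199212*1/233770 - 6897/491 = -99606/116885 - 6897/491 = -855062391/57390535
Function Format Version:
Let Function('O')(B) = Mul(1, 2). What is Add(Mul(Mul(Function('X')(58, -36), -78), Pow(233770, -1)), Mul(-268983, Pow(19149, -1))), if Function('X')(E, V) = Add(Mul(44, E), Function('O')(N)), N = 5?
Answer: Rational(-855062391, 57390535) ≈ -14.899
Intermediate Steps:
Function('O')(B) = 2
Function('X')(E, V) = Add(2, Mul(44, E)) (Function('X')(E, V) = Add(Mul(44, E), 2) = Add(2, Mul(44, E)))
Add(Mul(Mul(Function('X')(58, -36), -78), Pow(233770, -1)), Mul(-268983, Pow(19149, -1))) = Add(Mul(Mul(Add(2, Mul(44, 58)), -78), Pow(233770, -1)), Mul(-268983, Pow(19149, -1))) = Add(Mul(Mul(Add(2, 2552), -78), Rational(1, 233770)), Mul(-268983, Rational(1, 19149))) = Add(Mul(Mul(2554, -78), Rational(1, 233770)), Rational(-6897, 491)) = Add(Mul(-199212, Rational(1, 233770)), Rational(-6897, 491)) = Add(Rational(-99606, 116885), Rational(-6897, 491)) = Rational(-855062391, 57390535)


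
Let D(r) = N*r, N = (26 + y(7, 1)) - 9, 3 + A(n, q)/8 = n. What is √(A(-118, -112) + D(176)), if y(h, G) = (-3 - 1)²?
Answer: 22*√10 ≈ 69.570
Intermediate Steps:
y(h, G) = 16 (y(h, G) = (-4)² = 16)
A(n, q) = -24 + 8*n
N = 33 (N = (26 + 16) - 9 = 42 - 9 = 33)
D(r) = 33*r
√(A(-118, -112) + D(176)) = √((-24 + 8*(-118)) + 33*176) = √((-24 - 944) + 5808) = √(-968 + 5808) = √4840 = 22*√10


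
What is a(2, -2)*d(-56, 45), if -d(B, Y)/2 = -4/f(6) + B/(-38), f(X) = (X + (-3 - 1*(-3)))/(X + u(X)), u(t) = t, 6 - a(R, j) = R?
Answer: 992/19 ≈ 52.211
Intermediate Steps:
a(R, j) = 6 - R
f(X) = 1/2 (f(X) = (X + (-3 - 1*(-3)))/(X + X) = (X + (-3 + 3))/((2*X)) = (X + 0)*(1/(2*X)) = X*(1/(2*X)) = 1/2)
d(B, Y) = 16 + B/19 (d(B, Y) = -2*(-4/1/2 + B/(-38)) = -2*(-4*2 + B*(-1/38)) = -2*(-8 - B/38) = 16 + B/19)
a(2, -2)*d(-56, 45) = (6 - 1*2)*(16 + (1/19)*(-56)) = (6 - 2)*(16 - 56/19) = 4*(248/19) = 992/19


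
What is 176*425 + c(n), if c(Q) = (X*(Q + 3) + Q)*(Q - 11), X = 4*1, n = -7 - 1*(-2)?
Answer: 75008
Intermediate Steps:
n = -5 (n = -7 + 2 = -5)
X = 4
c(Q) = (-11 + Q)*(12 + 5*Q) (c(Q) = (4*(Q + 3) + Q)*(Q - 11) = (4*(3 + Q) + Q)*(-11 + Q) = ((12 + 4*Q) + Q)*(-11 + Q) = (12 + 5*Q)*(-11 + Q) = (-11 + Q)*(12 + 5*Q))
176*425 + c(n) = 176*425 + (-132 - 43*(-5) + 5*(-5)²) = 74800 + (-132 + 215 + 5*25) = 74800 + (-132 + 215 + 125) = 74800 + 208 = 75008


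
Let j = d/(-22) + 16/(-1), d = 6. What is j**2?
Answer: 32041/121 ≈ 264.80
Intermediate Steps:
j = -179/11 (j = 6/(-22) + 16/(-1) = 6*(-1/22) + 16*(-1) = -3/11 - 16 = -179/11 ≈ -16.273)
j**2 = (-179/11)**2 = 32041/121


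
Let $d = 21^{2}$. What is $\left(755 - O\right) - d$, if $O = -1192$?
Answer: $1506$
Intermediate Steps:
$d = 441$
$\left(755 - O\right) - d = \left(755 - -1192\right) - 441 = \left(755 + 1192\right) - 441 = 1947 - 441 = 1506$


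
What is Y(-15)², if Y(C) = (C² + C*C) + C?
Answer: 189225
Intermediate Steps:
Y(C) = C + 2*C² (Y(C) = (C² + C²) + C = 2*C² + C = C + 2*C²)
Y(-15)² = (-15*(1 + 2*(-15)))² = (-15*(1 - 30))² = (-15*(-29))² = 435² = 189225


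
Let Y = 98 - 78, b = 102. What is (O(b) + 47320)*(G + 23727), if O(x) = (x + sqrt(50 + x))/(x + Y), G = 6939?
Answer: 88519586286/61 + 30666*sqrt(38)/61 ≈ 1.4511e+9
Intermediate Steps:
Y = 20
O(x) = (x + sqrt(50 + x))/(20 + x) (O(x) = (x + sqrt(50 + x))/(x + 20) = (x + sqrt(50 + x))/(20 + x))
(O(b) + 47320)*(G + 23727) = ((102 + sqrt(50 + 102))/(20 + 102) + 47320)*(6939 + 23727) = ((102 + sqrt(152))/122 + 47320)*30666 = ((102 + 2*sqrt(38))/122 + 47320)*30666 = ((51/61 + sqrt(38)/61) + 47320)*30666 = (2886571/61 + sqrt(38)/61)*30666 = 88519586286/61 + 30666*sqrt(38)/61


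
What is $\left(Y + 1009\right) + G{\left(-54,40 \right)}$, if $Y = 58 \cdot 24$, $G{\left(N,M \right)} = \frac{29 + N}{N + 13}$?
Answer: $\frac{98466}{41} \approx 2401.6$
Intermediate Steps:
$G{\left(N,M \right)} = \frac{29 + N}{13 + N}$
$Y = 1392$
$\left(Y + 1009\right) + G{\left(-54,40 \right)} = \left(1392 + 1009\right) + \frac{29 - 54}{13 - 54} = 2401 + \frac{1}{-41} \left(-25\right) = 2401 - - \frac{25}{41} = 2401 + \frac{25}{41} = \frac{98466}{41}$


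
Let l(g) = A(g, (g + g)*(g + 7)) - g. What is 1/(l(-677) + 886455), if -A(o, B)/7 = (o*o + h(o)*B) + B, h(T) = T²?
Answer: -1/2910516986971 ≈ -3.4358e-13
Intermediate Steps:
A(o, B) = -7*B - 7*o² - 7*B*o² (A(o, B) = -7*((o*o + o²*B) + B) = -7*((o² + B*o²) + B) = -7*(B + o² + B*o²) = -7*B - 7*o² - 7*B*o²)
l(g) = -g - 7*g² - 14*g*(7 + g) - 14*g³*(7 + g) (l(g) = (-7*(g + g)*(g + 7) - 7*g² - 7*(g + g)*(g + 7)*g²) - g = (-7*2*g*(7 + g) - 7*g² - 7*(2*g)*(7 + g)*g²) - g = (-14*g*(7 + g) - 7*g² - 7*2*g*(7 + g)*g²) - g = (-14*g*(7 + g) - 7*g² - 14*g³*(7 + g)) - g = (-7*g² - 14*g*(7 + g) - 14*g³*(7 + g)) - g = -g - 7*g² - 14*g*(7 + g) - 14*g³*(7 + g))
1/(l(-677) + 886455) = 1/(-677*(-99 - 21*(-677) + 14*(-677)²*(-7 - 1*(-677))) + 886455) = 1/(-677*(-99 + 14217 + 14*458329*(-7 + 677)) + 886455) = 1/(-677*(-99 + 14217 + 14*458329*670) + 886455) = 1/(-677*(-99 + 14217 + 4299126020) + 886455) = 1/(-677*4299140138 + 886455) = 1/(-2910517873426 + 886455) = 1/(-2910516986971) = -1/2910516986971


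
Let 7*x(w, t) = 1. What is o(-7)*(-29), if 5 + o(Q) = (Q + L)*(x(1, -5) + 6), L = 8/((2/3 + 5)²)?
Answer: 2726232/2023 ≈ 1347.6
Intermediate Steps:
L = 72/289 (L = 8/((2*(⅓) + 5)²) = 8/((⅔ + 5)²) = 8/((17/3)²) = 8/(289/9) = 8*(9/289) = 72/289 ≈ 0.24914)
x(w, t) = ⅐ (x(w, t) = (⅐)*1 = ⅐)
o(Q) = -7019/2023 + 43*Q/7 (o(Q) = -5 + (Q + 72/289)*(⅐ + 6) = -5 + (72/289 + Q)*(43/7) = -5 + (3096/2023 + 43*Q/7) = -7019/2023 + 43*Q/7)
o(-7)*(-29) = (-7019/2023 + (43/7)*(-7))*(-29) = (-7019/2023 - 43)*(-29) = -94008/2023*(-29) = 2726232/2023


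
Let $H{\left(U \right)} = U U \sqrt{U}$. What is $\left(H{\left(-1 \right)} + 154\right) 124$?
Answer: $19096 + 124 i \approx 19096.0 + 124.0 i$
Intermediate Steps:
$H{\left(U \right)} = U^{\frac{5}{2}}$ ($H{\left(U \right)} = U^{2} \sqrt{U} = U^{\frac{5}{2}}$)
$\left(H{\left(-1 \right)} + 154\right) 124 = \left(\left(-1\right)^{\frac{5}{2}} + 154\right) 124 = \left(i + 154\right) 124 = \left(154 + i\right) 124 = 19096 + 124 i$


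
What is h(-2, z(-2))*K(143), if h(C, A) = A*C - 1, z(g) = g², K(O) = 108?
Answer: -972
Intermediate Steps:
h(C, A) = -1 + A*C
h(-2, z(-2))*K(143) = (-1 + (-2)²*(-2))*108 = (-1 + 4*(-2))*108 = (-1 - 8)*108 = -9*108 = -972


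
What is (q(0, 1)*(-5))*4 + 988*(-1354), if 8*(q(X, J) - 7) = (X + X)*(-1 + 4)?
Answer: -1337892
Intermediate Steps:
q(X, J) = 7 + 3*X/4 (q(X, J) = 7 + ((X + X)*(-1 + 4))/8 = 7 + ((2*X)*3)/8 = 7 + (6*X)/8 = 7 + 3*X/4)
(q(0, 1)*(-5))*4 + 988*(-1354) = ((7 + (3/4)*0)*(-5))*4 + 988*(-1354) = ((7 + 0)*(-5))*4 - 1337752 = (7*(-5))*4 - 1337752 = -35*4 - 1337752 = -140 - 1337752 = -1337892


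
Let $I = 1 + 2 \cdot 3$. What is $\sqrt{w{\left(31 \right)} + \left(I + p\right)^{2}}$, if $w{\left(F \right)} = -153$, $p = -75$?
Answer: $\sqrt{4471} \approx 66.865$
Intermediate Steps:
$I = 7$ ($I = 1 + 6 = 7$)
$\sqrt{w{\left(31 \right)} + \left(I + p\right)^{2}} = \sqrt{-153 + \left(7 - 75\right)^{2}} = \sqrt{-153 + \left(-68\right)^{2}} = \sqrt{-153 + 4624} = \sqrt{4471}$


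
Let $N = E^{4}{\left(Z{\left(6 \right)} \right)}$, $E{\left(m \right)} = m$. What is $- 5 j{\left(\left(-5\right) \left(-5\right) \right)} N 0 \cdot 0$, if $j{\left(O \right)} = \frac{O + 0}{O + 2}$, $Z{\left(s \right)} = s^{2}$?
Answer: $0$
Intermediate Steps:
$N = 1679616$ ($N = \left(6^{2}\right)^{4} = 36^{4} = 1679616$)
$j{\left(O \right)} = \frac{O}{2 + O}$
$- 5 j{\left(\left(-5\right) \left(-5\right) \right)} N 0 \cdot 0 = - 5 \frac{\left(-5\right) \left(-5\right)}{2 - -25} \cdot 1679616 \cdot 0 \cdot 0 = - 5 \frac{25}{2 + 25} \cdot 1679616 \cdot 0 = - 5 \cdot \frac{25}{27} \cdot 1679616 \cdot 0 = - 5 \cdot 25 \cdot \frac{1}{27} \cdot 1679616 \cdot 0 = \left(-5\right) \frac{25}{27} \cdot 1679616 \cdot 0 = \left(- \frac{125}{27}\right) 1679616 \cdot 0 = \left(-7776000\right) 0 = 0$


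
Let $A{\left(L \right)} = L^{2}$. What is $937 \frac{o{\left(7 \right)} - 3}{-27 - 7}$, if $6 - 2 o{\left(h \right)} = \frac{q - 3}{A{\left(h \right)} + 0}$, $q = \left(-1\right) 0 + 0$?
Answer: $- \frac{2811}{3332} \approx -0.84364$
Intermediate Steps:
$q = 0$ ($q = 0 + 0 = 0$)
$o{\left(h \right)} = 3 + \frac{3}{2 h^{2}}$ ($o{\left(h \right)} = 3 - \frac{\left(0 - 3\right) \frac{1}{h^{2} + 0}}{2} = 3 - \frac{\left(-3\right) \frac{1}{h^{2}}}{2} = 3 + \frac{3}{2 h^{2}}$)
$937 \frac{o{\left(7 \right)} - 3}{-27 - 7} = 937 \frac{\left(3 + \frac{3}{2 \cdot 49}\right) - 3}{-27 - 7} = 937 \frac{\left(3 + \frac{3}{2} \cdot \frac{1}{49}\right) - 3}{-34} = 937 \left(\left(3 + \frac{3}{98}\right) - 3\right) \left(- \frac{1}{34}\right) = 937 \left(\frac{297}{98} - 3\right) \left(- \frac{1}{34}\right) = 937 \cdot \frac{3}{98} \left(- \frac{1}{34}\right) = 937 \left(- \frac{3}{3332}\right) = - \frac{2811}{3332}$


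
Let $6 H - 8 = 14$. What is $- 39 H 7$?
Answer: $-1001$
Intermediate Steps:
$H = \frac{11}{3}$ ($H = \frac{4}{3} + \frac{1}{6} \cdot 14 = \frac{4}{3} + \frac{7}{3} = \frac{11}{3} \approx 3.6667$)
$- 39 H 7 = \left(-39\right) \frac{11}{3} \cdot 7 = \left(-143\right) 7 = -1001$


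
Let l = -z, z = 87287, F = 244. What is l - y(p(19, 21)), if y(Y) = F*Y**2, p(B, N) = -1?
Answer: -87531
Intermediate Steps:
y(Y) = 244*Y**2
l = -87287 (l = -1*87287 = -87287)
l - y(p(19, 21)) = -87287 - 244*(-1)**2 = -87287 - 244 = -87531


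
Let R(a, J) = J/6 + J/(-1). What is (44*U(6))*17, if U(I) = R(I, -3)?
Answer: 1870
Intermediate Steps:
R(a, J) = -5*J/6 (R(a, J) = J*(⅙) + J*(-1) = J/6 - J = -5*J/6)
U(I) = 5/2 (U(I) = -⅚*(-3) = 5/2)
(44*U(6))*17 = (44*(5/2))*17 = 110*17 = 1870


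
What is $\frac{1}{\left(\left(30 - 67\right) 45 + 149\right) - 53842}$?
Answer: $- \frac{1}{55358} \approx -1.8064 \cdot 10^{-5}$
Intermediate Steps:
$\frac{1}{\left(\left(30 - 67\right) 45 + 149\right) - 53842} = \frac{1}{\left(\left(-37\right) 45 + 149\right) - 53842} = \frac{1}{\left(-1665 + 149\right) - 53842} = \frac{1}{-1516 - 53842} = \frac{1}{-55358} = - \frac{1}{55358}$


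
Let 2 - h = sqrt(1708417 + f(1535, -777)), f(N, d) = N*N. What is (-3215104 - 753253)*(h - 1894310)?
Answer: 7517290411956 + 3968357*sqrt(4064642) ≈ 7.5253e+12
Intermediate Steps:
f(N, d) = N**2
h = 2 - sqrt(4064642) (h = 2 - sqrt(1708417 + 1535**2) = 2 - sqrt(1708417 + 2356225) = 2 - sqrt(4064642) ≈ -2014.1)
(-3215104 - 753253)*(h - 1894310) = (-3215104 - 753253)*((2 - sqrt(4064642)) - 1894310) = -3968357*(-1894308 - sqrt(4064642)) = 7517290411956 + 3968357*sqrt(4064642)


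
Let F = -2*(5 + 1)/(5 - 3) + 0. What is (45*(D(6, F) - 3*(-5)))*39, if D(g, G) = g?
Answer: 36855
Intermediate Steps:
F = -6 (F = -12/2 + 0 = -2*3 + 0 = -6 + 0 = -6)
(45*(D(6, F) - 3*(-5)))*39 = (45*(6 - 3*(-5)))*39 = (45*(6 + 15))*39 = (45*21)*39 = 945*39 = 36855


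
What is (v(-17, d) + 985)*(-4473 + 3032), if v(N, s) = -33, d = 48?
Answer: -1371832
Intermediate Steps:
(v(-17, d) + 985)*(-4473 + 3032) = (-33 + 985)*(-4473 + 3032) = 952*(-1441) = -1371832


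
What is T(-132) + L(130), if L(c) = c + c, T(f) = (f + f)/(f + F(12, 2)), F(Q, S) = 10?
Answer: 15992/61 ≈ 262.16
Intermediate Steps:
T(f) = 2*f/(10 + f) (T(f) = (f + f)/(f + 10) = (2*f)/(10 + f) = 2*f/(10 + f))
L(c) = 2*c
T(-132) + L(130) = 2*(-132)/(10 - 132) + 2*130 = 2*(-132)/(-122) + 260 = 2*(-132)*(-1/122) + 260 = 132/61 + 260 = 15992/61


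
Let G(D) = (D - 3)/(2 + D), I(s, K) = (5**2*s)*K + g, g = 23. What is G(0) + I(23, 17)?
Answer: 19593/2 ≈ 9796.5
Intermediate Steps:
I(s, K) = 23 + 25*K*s (I(s, K) = (5**2*s)*K + 23 = (25*s)*K + 23 = 25*K*s + 23 = 23 + 25*K*s)
G(D) = (-3 + D)/(2 + D)
G(0) + I(23, 17) = (-3 + 0)/(2 + 0) + (23 + 25*17*23) = -3/2 + (23 + 9775) = (1/2)*(-3) + 9798 = -3/2 + 9798 = 19593/2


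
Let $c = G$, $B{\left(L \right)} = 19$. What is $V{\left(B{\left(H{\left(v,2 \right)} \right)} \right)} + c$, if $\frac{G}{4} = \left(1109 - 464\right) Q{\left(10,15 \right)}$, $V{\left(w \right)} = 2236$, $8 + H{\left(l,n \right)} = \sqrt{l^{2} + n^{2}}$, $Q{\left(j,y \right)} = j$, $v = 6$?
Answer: $28036$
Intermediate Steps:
$H{\left(l,n \right)} = -8 + \sqrt{l^{2} + n^{2}}$
$G = 25800$ ($G = 4 \left(1109 - 464\right) 10 = 4 \cdot 645 \cdot 10 = 4 \cdot 6450 = 25800$)
$c = 25800$
$V{\left(B{\left(H{\left(v,2 \right)} \right)} \right)} + c = 2236 + 25800 = 28036$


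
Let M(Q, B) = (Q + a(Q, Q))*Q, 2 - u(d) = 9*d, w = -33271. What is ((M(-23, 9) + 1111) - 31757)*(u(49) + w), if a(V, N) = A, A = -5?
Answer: 1011367420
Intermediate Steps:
a(V, N) = -5
u(d) = 2 - 9*d
M(Q, B) = Q*(-5 + Q) (M(Q, B) = (Q - 5)*Q = (-5 + Q)*Q = Q*(-5 + Q))
((M(-23, 9) + 1111) - 31757)*(u(49) + w) = ((-23*(-5 - 23) + 1111) - 31757)*((2 - 9*49) - 33271) = ((-23*(-28) + 1111) - 31757)*((2 - 441) - 33271) = ((644 + 1111) - 31757)*(-439 - 33271) = (1755 - 31757)*(-33710) = -30002*(-33710) = 1011367420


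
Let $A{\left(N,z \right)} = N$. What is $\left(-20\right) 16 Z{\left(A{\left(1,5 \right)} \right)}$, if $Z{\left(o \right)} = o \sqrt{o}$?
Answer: $-320$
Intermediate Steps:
$Z{\left(o \right)} = o^{\frac{3}{2}}$
$\left(-20\right) 16 Z{\left(A{\left(1,5 \right)} \right)} = \left(-20\right) 16 \cdot 1^{\frac{3}{2}} = \left(-320\right) 1 = -320$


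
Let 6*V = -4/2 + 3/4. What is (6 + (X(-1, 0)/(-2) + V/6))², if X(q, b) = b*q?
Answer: 737881/20736 ≈ 35.585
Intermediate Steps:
V = -5/24 (V = (-4/2 + 3/4)/6 = (-4*½ + 3*(¼))/6 = (-2 + ¾)/6 = (⅙)*(-5/4) = -5/24 ≈ -0.20833)
(6 + (X(-1, 0)/(-2) + V/6))² = (6 + ((0*(-1))/(-2) - 5/24/6))² = (6 + (0*(-½) - 5/24*⅙))² = (6 + (0 - 5/144))² = (6 - 5/144)² = (859/144)² = 737881/20736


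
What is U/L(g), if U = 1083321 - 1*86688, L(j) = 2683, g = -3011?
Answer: 996633/2683 ≈ 371.46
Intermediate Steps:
U = 996633 (U = 1083321 - 86688 = 996633)
U/L(g) = 996633/2683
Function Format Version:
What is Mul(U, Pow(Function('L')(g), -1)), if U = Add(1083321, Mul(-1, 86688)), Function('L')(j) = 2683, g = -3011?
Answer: Rational(996633, 2683) ≈ 371.46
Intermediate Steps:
U = 996633 (U = Add(1083321, -86688) = 996633)
Mul(U, Pow(Function('L')(g), -1)) = Mul(996633, Pow(2683, -1)) = Mul(996633, Rational(1, 2683)) = Rational(996633, 2683)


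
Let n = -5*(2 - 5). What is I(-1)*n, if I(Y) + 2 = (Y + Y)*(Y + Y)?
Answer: 30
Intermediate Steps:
n = 15 (n = -5*(-3) = 15)
I(Y) = -2 + 4*Y**2 (I(Y) = -2 + (Y + Y)*(Y + Y) = -2 + (2*Y)*(2*Y) = -2 + 4*Y**2)
I(-1)*n = (-2 + 4*(-1)**2)*15 = (-2 + 4*1)*15 = (-2 + 4)*15 = 2*15 = 30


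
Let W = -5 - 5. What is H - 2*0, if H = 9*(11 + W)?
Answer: 9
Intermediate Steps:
W = -10
H = 9 (H = 9*(11 - 10) = 9*1 = 9)
H - 2*0 = 9 - 2*0 = 9 + 0 = 9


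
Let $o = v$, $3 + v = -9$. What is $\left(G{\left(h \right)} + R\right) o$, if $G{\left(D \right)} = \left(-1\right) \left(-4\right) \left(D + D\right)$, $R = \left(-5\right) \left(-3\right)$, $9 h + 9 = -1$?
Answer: $- \frac{220}{3} \approx -73.333$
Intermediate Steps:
$h = - \frac{10}{9}$ ($h = -1 + \frac{1}{9} \left(-1\right) = -1 - \frac{1}{9} = - \frac{10}{9} \approx -1.1111$)
$v = -12$ ($v = -3 - 9 = -12$)
$o = -12$
$R = 15$
$G{\left(D \right)} = 8 D$ ($G{\left(D \right)} = 4 \cdot 2 D = 8 D$)
$\left(G{\left(h \right)} + R\right) o = \left(8 \left(- \frac{10}{9}\right) + 15\right) \left(-12\right) = \left(- \frac{80}{9} + 15\right) \left(-12\right) = \frac{55}{9} \left(-12\right) = - \frac{220}{3}$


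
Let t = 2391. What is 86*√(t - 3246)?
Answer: 258*I*√95 ≈ 2514.7*I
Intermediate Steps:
86*√(t - 3246) = 86*√(2391 - 3246) = 86*√(-855) = 86*(3*I*√95) = 258*I*√95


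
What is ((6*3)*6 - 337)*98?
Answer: -22442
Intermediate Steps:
((6*3)*6 - 337)*98 = (18*6 - 337)*98 = (108 - 337)*98 = -229*98 = -22442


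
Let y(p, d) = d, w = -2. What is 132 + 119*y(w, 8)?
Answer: 1084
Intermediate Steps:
132 + 119*y(w, 8) = 132 + 119*8 = 132 + 952 = 1084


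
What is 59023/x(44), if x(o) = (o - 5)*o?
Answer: 59023/1716 ≈ 34.396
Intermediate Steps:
x(o) = o*(-5 + o) (x(o) = (-5 + o)*o = o*(-5 + o))
59023/x(44) = 59023/((44*(-5 + 44))) = 59023/((44*39)) = 59023/1716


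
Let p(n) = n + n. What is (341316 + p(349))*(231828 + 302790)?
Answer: 182846840652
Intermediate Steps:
p(n) = 2*n
(341316 + p(349))*(231828 + 302790) = (341316 + 2*349)*(231828 + 302790) = (341316 + 698)*534618 = 342014*534618 = 182846840652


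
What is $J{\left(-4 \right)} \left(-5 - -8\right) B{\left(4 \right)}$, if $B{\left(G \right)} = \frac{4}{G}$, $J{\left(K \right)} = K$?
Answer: $-12$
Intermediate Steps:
$J{\left(-4 \right)} \left(-5 - -8\right) B{\left(4 \right)} = - 4 \left(-5 - -8\right) \frac{4}{4} = - 4 \left(-5 + 8\right) 4 \cdot \frac{1}{4} = \left(-4\right) 3 \cdot 1 = \left(-12\right) 1 = -12$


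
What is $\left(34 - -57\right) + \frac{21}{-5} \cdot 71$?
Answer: $- \frac{1036}{5} \approx -207.2$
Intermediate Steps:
$\left(34 - -57\right) + \frac{21}{-5} \cdot 71 = \left(34 + 57\right) + 21 \left(- \frac{1}{5}\right) 71 = 91 - \frac{1491}{5} = - \frac{1036}{5}$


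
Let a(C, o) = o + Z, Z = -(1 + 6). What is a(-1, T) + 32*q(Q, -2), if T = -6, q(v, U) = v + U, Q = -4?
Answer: -205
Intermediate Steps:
q(v, U) = U + v
Z = -7 (Z = -1*7 = -7)
a(C, o) = -7 + o (a(C, o) = o - 7 = -7 + o)
a(-1, T) + 32*q(Q, -2) = (-7 - 6) + 32*(-2 - 4) = -13 + 32*(-6) = -13 - 192 = -205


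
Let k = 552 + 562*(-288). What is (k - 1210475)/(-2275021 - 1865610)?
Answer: 1371779/4140631 ≈ 0.33130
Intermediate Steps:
k = -161304 (k = 552 - 161856 = -161304)
(k - 1210475)/(-2275021 - 1865610) = (-161304 - 1210475)/(-2275021 - 1865610) = -1371779/(-4140631) = -1371779*(-1/4140631) = 1371779/4140631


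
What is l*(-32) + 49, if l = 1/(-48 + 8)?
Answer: 249/5 ≈ 49.800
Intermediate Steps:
l = -1/40 (l = 1/(-40) = -1/40 ≈ -0.025000)
l*(-32) + 49 = -1/40*(-32) + 49 = ⅘ + 49 = 249/5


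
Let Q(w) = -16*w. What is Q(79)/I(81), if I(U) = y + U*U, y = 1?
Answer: -632/3281 ≈ -0.19262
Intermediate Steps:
I(U) = 1 + U² (I(U) = 1 + U*U = 1 + U²)
Q(79)/I(81) = (-16*79)/(1 + 81²) = -1264/(1 + 6561) = -1264/6562 = -1264*1/6562 = -632/3281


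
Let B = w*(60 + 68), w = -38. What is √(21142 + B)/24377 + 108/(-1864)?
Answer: -27/466 + √16278/24377 ≈ -0.052706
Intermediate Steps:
B = -4864 (B = -38*(60 + 68) = -38*128 = -4864)
√(21142 + B)/24377 + 108/(-1864) = √(21142 - 4864)/24377 + 108/(-1864) = √16278*(1/24377) + 108*(-1/1864) = √16278/24377 - 27/466 = -27/466 + √16278/24377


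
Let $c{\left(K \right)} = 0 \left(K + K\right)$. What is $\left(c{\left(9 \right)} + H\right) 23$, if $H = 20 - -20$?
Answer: $920$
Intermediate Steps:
$c{\left(K \right)} = 0$ ($c{\left(K \right)} = 0 \cdot 2 K = 0$)
$H = 40$ ($H = 20 + 20 = 40$)
$\left(c{\left(9 \right)} + H\right) 23 = \left(0 + 40\right) 23 = 40 \cdot 23 = 920$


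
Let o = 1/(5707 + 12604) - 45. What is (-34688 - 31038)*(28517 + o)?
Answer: -34266302220718/18311 ≈ -1.8713e+9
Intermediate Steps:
o = -823994/18311 (o = 1/18311 - 45 = -823994/18311 ≈ -45.000)
(-34688 - 31038)*(28517 + o) = (-34688 - 31038)*(28517 - 823994/18311) = -65726*521350793/18311 = -34266302220718/18311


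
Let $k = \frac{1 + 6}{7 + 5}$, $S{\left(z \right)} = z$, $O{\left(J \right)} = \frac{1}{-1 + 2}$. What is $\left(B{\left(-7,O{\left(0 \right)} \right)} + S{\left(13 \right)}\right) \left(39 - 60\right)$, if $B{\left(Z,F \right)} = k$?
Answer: $- \frac{1141}{4} \approx -285.25$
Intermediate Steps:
$O{\left(J \right)} = 1$ ($O{\left(J \right)} = 1^{-1} = 1$)
$k = \frac{7}{12} \approx 0.58333$
$B{\left(Z,F \right)} = \frac{7}{12}$
$\left(B{\left(-7,O{\left(0 \right)} \right)} + S{\left(13 \right)}\right) \left(39 - 60\right) = \left(\frac{7}{12} + 13\right) \left(39 - 60\right) = \frac{163}{12} \left(-21\right) = - \frac{1141}{4}$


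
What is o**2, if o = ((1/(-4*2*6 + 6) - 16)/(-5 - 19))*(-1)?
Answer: 452929/1016064 ≈ 0.44577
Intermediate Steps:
o = -673/1008 (o = ((1/(-8*6 + 6) - 16)/(-24))*(-1) = ((1/(-48 + 6) - 16)*(-1/24))*(-1) = ((1/(-42) - 16)*(-1/24))*(-1) = ((-1/42 - 16)*(-1/24))*(-1) = -673/42*(-1/24)*(-1) = (673/1008)*(-1) = -673/1008 ≈ -0.66766)
o**2 = (-673/1008)**2 = 452929/1016064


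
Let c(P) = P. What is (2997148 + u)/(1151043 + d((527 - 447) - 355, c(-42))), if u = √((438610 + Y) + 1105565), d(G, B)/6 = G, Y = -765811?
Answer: 428164/164199 + 2*√194591/1149393 ≈ 2.6084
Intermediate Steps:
d(G, B) = 6*G
u = 2*√194591 (u = √((438610 - 765811) + 1105565) = √(-327201 + 1105565) = √778364 = 2*√194591 ≈ 882.25)
(2997148 + u)/(1151043 + d((527 - 447) - 355, c(-42))) = (2997148 + 2*√194591)/(1151043 + 6*((527 - 447) - 355)) = (2997148 + 2*√194591)/(1151043 + 6*(80 - 355)) = (2997148 + 2*√194591)/(1151043 + 6*(-275)) = (2997148 + 2*√194591)/(1151043 - 1650) = (2997148 + 2*√194591)/1149393 = (2997148 + 2*√194591)*(1/1149393) = 428164/164199 + 2*√194591/1149393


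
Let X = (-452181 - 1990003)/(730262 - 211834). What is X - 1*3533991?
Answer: -458030582083/129607 ≈ -3.5340e+6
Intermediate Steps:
X = -610546/129607 (X = -2442184/518428 = -2442184*1/518428 = -610546/129607 ≈ -4.7107)
X - 1*3533991 = -610546/129607 - 1*3533991 = -610546/129607 - 3533991 = -458030582083/129607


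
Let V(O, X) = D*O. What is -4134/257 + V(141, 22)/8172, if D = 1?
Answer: -11248937/700068 ≈ -16.068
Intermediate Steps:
V(O, X) = O (V(O, X) = 1*O = O)
-4134/257 + V(141, 22)/8172 = -4134/257 + 141/8172 = -4134*1/257 + 141*(1/8172) = -4134/257 + 47/2724 = -11248937/700068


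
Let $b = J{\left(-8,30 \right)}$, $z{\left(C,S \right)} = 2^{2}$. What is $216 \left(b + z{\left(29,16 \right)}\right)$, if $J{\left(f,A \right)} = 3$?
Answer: $1512$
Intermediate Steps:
$z{\left(C,S \right)} = 4$
$b = 3$
$216 \left(b + z{\left(29,16 \right)}\right) = 216 \left(3 + 4\right) = 216 \cdot 7 = 1512$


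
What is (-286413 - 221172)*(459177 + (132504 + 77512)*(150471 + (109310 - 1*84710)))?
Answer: -18662971728324105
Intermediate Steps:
(-286413 - 221172)*(459177 + (132504 + 77512)*(150471 + (109310 - 1*84710))) = -507585*(459177 + 210016*(150471 + (109310 - 84710))) = -507585*(459177 + 210016*(150471 + 24600)) = -507585*(459177 + 210016*175071) = -507585*(459177 + 36767711136) = -507585*36768170313 = -18662971728324105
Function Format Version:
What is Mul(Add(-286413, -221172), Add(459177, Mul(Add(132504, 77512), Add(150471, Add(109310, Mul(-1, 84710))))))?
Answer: -18662971728324105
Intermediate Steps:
Mul(Add(-286413, -221172), Add(459177, Mul(Add(132504, 77512), Add(150471, Add(109310, Mul(-1, 84710)))))) = Mul(-507585, Add(459177, Mul(210016, Add(150471, Add(109310, -84710))))) = Mul(-507585, Add(459177, Mul(210016, Add(150471, 24600)))) = Mul(-507585, Add(459177, Mul(210016, 175071))) = Mul(-507585, Add(459177, 36767711136)) = Mul(-507585, 36768170313) = -18662971728324105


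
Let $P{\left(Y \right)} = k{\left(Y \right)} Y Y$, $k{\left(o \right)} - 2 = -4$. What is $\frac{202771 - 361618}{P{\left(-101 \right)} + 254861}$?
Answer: $- \frac{52949}{78153} \approx -0.6775$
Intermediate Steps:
$k{\left(o \right)} = -2$ ($k{\left(o \right)} = 2 - 4 = -2$)
$P{\left(Y \right)} = - 2 Y^{2}$ ($P{\left(Y \right)} = - 2 Y Y = - 2 Y^{2}$)
$\frac{202771 - 361618}{P{\left(-101 \right)} + 254861} = \frac{202771 - 361618}{- 2 \left(-101\right)^{2} + 254861} = \frac{202771 - 361618}{\left(-2\right) 10201 + 254861} = \frac{202771 - 361618}{-20402 + 254861} = - \frac{158847}{234459} = \left(-158847\right) \frac{1}{234459} = - \frac{52949}{78153}$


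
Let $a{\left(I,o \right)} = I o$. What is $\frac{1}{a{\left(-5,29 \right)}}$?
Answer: $- \frac{1}{145} \approx -0.0068966$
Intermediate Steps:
$\frac{1}{a{\left(-5,29 \right)}} = \frac{1}{\left(-5\right) 29} = \frac{1}{-145} = - \frac{1}{145}$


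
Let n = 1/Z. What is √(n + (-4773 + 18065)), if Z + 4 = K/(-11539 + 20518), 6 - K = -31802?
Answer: √56068610039/2054 ≈ 115.28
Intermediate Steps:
K = 31808 (K = 6 - 1*(-31802) = 6 + 31802 = 31808)
Z = -4108/8979 (Z = -4 + 31808/(-11539 + 20518) = -4 + 31808/8979 = -4108/8979 ≈ -0.45751)
n = -8979/4108 (n = 1/(-4108/8979) = -8979/4108 ≈ -2.1857)
√(n + (-4773 + 18065)) = √(-8979/4108 + (-4773 + 18065)) = √(-8979/4108 + 13292) = √(54594557/4108) = √56068610039/2054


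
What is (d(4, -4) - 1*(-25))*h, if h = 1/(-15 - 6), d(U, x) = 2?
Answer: -9/7 ≈ -1.2857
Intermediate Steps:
h = -1/21 (h = 1/(-21) = -1/21 ≈ -0.047619)
(d(4, -4) - 1*(-25))*h = (2 - 1*(-25))*(-1/21) = (2 + 25)*(-1/21) = 27*(-1/21) = -9/7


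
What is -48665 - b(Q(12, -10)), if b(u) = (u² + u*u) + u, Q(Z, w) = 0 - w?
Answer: -48875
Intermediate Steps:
Q(Z, w) = -w
b(u) = u + 2*u² (b(u) = (u² + u²) + u = 2*u² + u = u + 2*u²)
-48665 - b(Q(12, -10)) = -48665 - (-1*(-10))*(1 + 2*(-1*(-10))) = -48665 - 10*(1 + 2*10) = -48665 - 10*(1 + 20) = -48665 - 10*21 = -48665 - 1*210 = -48665 - 210 = -48875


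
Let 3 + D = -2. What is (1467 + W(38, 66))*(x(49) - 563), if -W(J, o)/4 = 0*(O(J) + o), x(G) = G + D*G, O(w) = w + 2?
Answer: -1113453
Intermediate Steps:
D = -5 (D = -3 - 2 = -5)
O(w) = 2 + w
x(G) = -4*G (x(G) = G - 5*G = -4*G)
W(J, o) = 0 (W(J, o) = -0*((2 + J) + o) = -0*(2 + J + o) = -4*0 = 0)
(1467 + W(38, 66))*(x(49) - 563) = (1467 + 0)*(-4*49 - 563) = 1467*(-196 - 563) = 1467*(-759) = -1113453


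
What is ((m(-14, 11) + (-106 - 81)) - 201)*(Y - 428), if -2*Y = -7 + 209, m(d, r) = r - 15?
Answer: 207368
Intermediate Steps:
m(d, r) = -15 + r
Y = -101 (Y = -(-7 + 209)/2 = -½*202 = -101)
((m(-14, 11) + (-106 - 81)) - 201)*(Y - 428) = (((-15 + 11) + (-106 - 81)) - 201)*(-101 - 428) = ((-4 - 187) - 201)*(-529) = (-191 - 201)*(-529) = -392*(-529) = 207368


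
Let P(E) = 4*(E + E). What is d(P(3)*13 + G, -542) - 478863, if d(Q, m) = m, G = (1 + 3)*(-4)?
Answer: -479405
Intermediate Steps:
P(E) = 8*E (P(E) = 4*(2*E) = 8*E)
G = -16 (G = 4*(-4) = -16)
d(P(3)*13 + G, -542) - 478863 = -542 - 478863 = -479405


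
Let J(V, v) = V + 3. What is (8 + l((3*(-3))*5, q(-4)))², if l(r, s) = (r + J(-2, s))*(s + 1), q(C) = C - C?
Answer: 1296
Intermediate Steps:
J(V, v) = 3 + V
q(C) = 0
l(r, s) = (1 + r)*(1 + s) (l(r, s) = (r + (3 - 2))*(s + 1) = (r + 1)*(1 + s) = (1 + r)*(1 + s))
(8 + l((3*(-3))*5, q(-4)))² = (8 + (1 + (3*(-3))*5 + 0 + ((3*(-3))*5)*0))² = (8 + (1 - 9*5 + 0 - 9*5*0))² = (8 + (1 - 45 + 0 - 45*0))² = (8 + (1 - 45 + 0 + 0))² = (8 - 44)² = (-36)² = 1296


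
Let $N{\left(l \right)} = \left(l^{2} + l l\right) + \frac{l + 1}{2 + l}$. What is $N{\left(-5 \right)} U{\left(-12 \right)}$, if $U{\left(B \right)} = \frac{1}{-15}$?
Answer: $- \frac{154}{45} \approx -3.4222$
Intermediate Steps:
$U{\left(B \right)} = - \frac{1}{15}$
$N{\left(l \right)} = 2 l^{2} + \frac{1 + l}{2 + l}$ ($N{\left(l \right)} = \left(l^{2} + l^{2}\right) + \frac{1 + l}{2 + l} = 2 l^{2} + \frac{1 + l}{2 + l}$)
$N{\left(-5 \right)} U{\left(-12 \right)} = \frac{1 - 5 + 2 \left(-5\right)^{3} + 4 \left(-5\right)^{2}}{2 - 5} \left(- \frac{1}{15}\right) = \frac{1 - 5 + 2 \left(-125\right) + 4 \cdot 25}{-3} \left(- \frac{1}{15}\right) = - \frac{1 - 5 - 250 + 100}{3} \left(- \frac{1}{15}\right) = \left(- \frac{1}{3}\right) \left(-154\right) \left(- \frac{1}{15}\right) = \frac{154}{3} \left(- \frac{1}{15}\right) = - \frac{154}{45}$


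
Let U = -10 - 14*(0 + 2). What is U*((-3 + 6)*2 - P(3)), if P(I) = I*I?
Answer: 114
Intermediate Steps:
P(I) = I²
U = -38 (U = -10 - 14*2 = -10 - 28 = -38)
U*((-3 + 6)*2 - P(3)) = -38*((-3 + 6)*2 - 1*3²) = -38*(3*2 - 1*9) = -38*(6 - 9) = -38*(-3) = 114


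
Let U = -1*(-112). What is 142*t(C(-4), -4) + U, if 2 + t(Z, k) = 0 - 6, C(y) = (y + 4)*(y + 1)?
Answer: -1024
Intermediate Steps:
U = 112
C(y) = (1 + y)*(4 + y) (C(y) = (4 + y)*(1 + y) = (1 + y)*(4 + y))
t(Z, k) = -8 (t(Z, k) = -2 + (0 - 6) = -2 - 6 = -8)
142*t(C(-4), -4) + U = 142*(-8) + 112 = -1136 + 112 = -1024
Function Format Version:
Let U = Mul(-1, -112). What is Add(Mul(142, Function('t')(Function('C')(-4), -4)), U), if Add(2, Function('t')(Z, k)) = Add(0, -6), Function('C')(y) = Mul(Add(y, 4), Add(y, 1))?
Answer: -1024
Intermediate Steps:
U = 112
Function('C')(y) = Mul(Add(1, y), Add(4, y)) (Function('C')(y) = Mul(Add(4, y), Add(1, y)) = Mul(Add(1, y), Add(4, y)))
Function('t')(Z, k) = -8 (Function('t')(Z, k) = Add(-2, Add(0, -6)) = Add(-2, -6) = -8)
Add(Mul(142, Function('t')(Function('C')(-4), -4)), U) = Add(Mul(142, -8), 112) = Add(-1136, 112) = -1024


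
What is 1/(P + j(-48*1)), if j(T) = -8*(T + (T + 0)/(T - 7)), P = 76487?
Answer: 55/4227521 ≈ 1.3010e-5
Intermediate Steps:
j(T) = -8*T - 8*T/(-7 + T) (j(T) = -8*(T + T/(-7 + T)) = -8*T - 8*T/(-7 + T))
1/(P + j(-48*1)) = 1/(76487 + 8*(-48*1)*(6 - (-48))/(-7 - 48*1)) = 1/(76487 + 8*(-48)*(6 - 1*(-48))/(-7 - 48)) = 1/(76487 + 8*(-48)*(6 + 48)/(-55)) = 1/(76487 + 8*(-48)*(-1/55)*54) = 1/(76487 + 20736/55) = 1/(4227521/55) = 55/4227521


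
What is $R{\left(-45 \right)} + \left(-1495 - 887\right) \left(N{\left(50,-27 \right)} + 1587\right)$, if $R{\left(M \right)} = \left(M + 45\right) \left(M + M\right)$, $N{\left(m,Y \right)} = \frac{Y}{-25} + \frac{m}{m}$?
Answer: $- \frac{94629714}{25} \approx -3.7852 \cdot 10^{6}$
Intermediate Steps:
$N{\left(m,Y \right)} = 1 - \frac{Y}{25}$ ($N{\left(m,Y \right)} = Y \left(- \frac{1}{25}\right) + 1 = - \frac{Y}{25} + 1 = 1 - \frac{Y}{25}$)
$R{\left(M \right)} = 2 M \left(45 + M\right)$ ($R{\left(M \right)} = \left(45 + M\right) 2 M = 2 M \left(45 + M\right)$)
$R{\left(-45 \right)} + \left(-1495 - 887\right) \left(N{\left(50,-27 \right)} + 1587\right) = 2 \left(-45\right) \left(45 - 45\right) + \left(-1495 - 887\right) \left(\left(1 - - \frac{27}{25}\right) + 1587\right) = 2 \left(-45\right) 0 - 2382 \left(\left(1 + \frac{27}{25}\right) + 1587\right) = 0 - 2382 \left(\frac{52}{25} + 1587\right) = 0 - \frac{94629714}{25} = - \frac{94629714}{25}$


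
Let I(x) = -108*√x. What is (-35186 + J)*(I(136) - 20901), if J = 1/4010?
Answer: 2949044548959/4010 + 15238352772*√34/2005 ≈ 7.7974e+8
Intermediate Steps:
J = 1/4010 ≈ 0.00024938
(-35186 + J)*(I(136) - 20901) = (-35186 + 1/4010)*(-216*√34 - 20901) = -141095859*(-216*√34 - 20901)/4010 = -141095859*(-20901 - 216*√34)/4010 = 2949044548959/4010 + 15238352772*√34/2005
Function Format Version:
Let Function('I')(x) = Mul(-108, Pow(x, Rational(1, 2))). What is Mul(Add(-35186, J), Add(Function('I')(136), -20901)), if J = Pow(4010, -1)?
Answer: Add(Rational(2949044548959, 4010), Mul(Rational(15238352772, 2005), Pow(34, Rational(1, 2)))) ≈ 7.7974e+8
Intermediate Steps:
J = Rational(1, 4010) ≈ 0.00024938
Mul(Add(-35186, J), Add(Function('I')(136), -20901)) = Mul(Add(-35186, Rational(1, 4010)), Add(Mul(-108, Pow(136, Rational(1, 2))), -20901)) = Mul(Rational(-141095859, 4010), Add(Mul(-108, Mul(2, Pow(34, Rational(1, 2)))), -20901)) = Mul(Rational(-141095859, 4010), Add(Mul(-216, Pow(34, Rational(1, 2))), -20901)) = Mul(Rational(-141095859, 4010), Add(-20901, Mul(-216, Pow(34, Rational(1, 2))))) = Add(Rational(2949044548959, 4010), Mul(Rational(15238352772, 2005), Pow(34, Rational(1, 2))))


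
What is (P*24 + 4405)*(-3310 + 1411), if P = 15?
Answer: -9048735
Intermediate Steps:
(P*24 + 4405)*(-3310 + 1411) = (15*24 + 4405)*(-3310 + 1411) = (360 + 4405)*(-1899) = 4765*(-1899) = -9048735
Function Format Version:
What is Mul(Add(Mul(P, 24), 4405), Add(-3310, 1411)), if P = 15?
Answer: -9048735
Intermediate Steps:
Mul(Add(Mul(P, 24), 4405), Add(-3310, 1411)) = Mul(Add(Mul(15, 24), 4405), Add(-3310, 1411)) = Mul(Add(360, 4405), -1899) = Mul(4765, -1899) = -9048735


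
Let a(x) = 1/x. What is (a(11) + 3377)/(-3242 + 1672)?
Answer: -18574/8635 ≈ -2.1510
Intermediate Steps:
(a(11) + 3377)/(-3242 + 1672) = (1/11 + 3377)/(-3242 + 1672) = (1/11 + 3377)/(-1570) = (37148/11)*(-1/1570) = -18574/8635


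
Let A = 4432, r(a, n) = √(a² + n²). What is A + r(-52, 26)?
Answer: 4432 + 26*√5 ≈ 4490.1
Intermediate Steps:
A + r(-52, 26) = 4432 + √((-52)² + 26²) = 4432 + √(2704 + 676) = 4432 + √3380 = 4432 + 26*√5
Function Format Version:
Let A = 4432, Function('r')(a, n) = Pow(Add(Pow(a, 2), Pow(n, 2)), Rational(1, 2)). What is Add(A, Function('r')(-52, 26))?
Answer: Add(4432, Mul(26, Pow(5, Rational(1, 2)))) ≈ 4490.1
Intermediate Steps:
Add(A, Function('r')(-52, 26)) = Add(4432, Pow(Add(Pow(-52, 2), Pow(26, 2)), Rational(1, 2))) = Add(4432, Pow(Add(2704, 676), Rational(1, 2))) = Add(4432, Pow(3380, Rational(1, 2))) = Add(4432, Mul(26, Pow(5, Rational(1, 2))))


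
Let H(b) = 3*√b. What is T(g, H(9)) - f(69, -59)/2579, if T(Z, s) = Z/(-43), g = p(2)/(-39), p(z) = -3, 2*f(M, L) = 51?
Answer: -33667/2883322 ≈ -0.011676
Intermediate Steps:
f(M, L) = 51/2 (f(M, L) = (½)*51 = 51/2)
g = 1/13 (g = -3/(-39) = -3*(-1/39) = 1/13 ≈ 0.076923)
T(Z, s) = -Z/43 (T(Z, s) = Z*(-1/43) = -Z/43)
T(g, H(9)) - f(69, -59)/2579 = -1/43*1/13 - 51/(2*2579) = -1/559 - 51/(2*2579) = -1/559 - 1*51/5158 = -1/559 - 51/5158 = -33667/2883322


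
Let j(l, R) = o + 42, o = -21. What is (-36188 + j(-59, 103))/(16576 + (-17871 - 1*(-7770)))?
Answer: -36167/6475 ≈ -5.5856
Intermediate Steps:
j(l, R) = 21 (j(l, R) = -21 + 42 = 21)
(-36188 + j(-59, 103))/(16576 + (-17871 - 1*(-7770))) = (-36188 + 21)/(16576 + (-17871 - 1*(-7770))) = -36167/(16576 + (-17871 + 7770)) = -36167/(16576 - 10101) = -36167/6475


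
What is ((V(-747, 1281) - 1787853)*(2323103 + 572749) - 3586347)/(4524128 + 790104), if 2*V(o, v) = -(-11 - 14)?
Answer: -5177325073953/5314232 ≈ -9.7424e+5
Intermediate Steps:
V(o, v) = 25/2 (V(o, v) = (-(-11 - 14))/2 = (-1*(-25))/2 = (½)*25 = 25/2)
((V(-747, 1281) - 1787853)*(2323103 + 572749) - 3586347)/(4524128 + 790104) = ((25/2 - 1787853)*(2323103 + 572749) - 3586347)/(4524128 + 790104) = (-3575681/2*2895852 - 3586347)/5314232 = (-5177321487606 - 3586347)*(1/5314232) = -5177325073953*1/5314232 = -5177325073953/5314232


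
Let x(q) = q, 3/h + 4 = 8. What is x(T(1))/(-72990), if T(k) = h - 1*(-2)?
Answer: -11/291960 ≈ -3.7676e-5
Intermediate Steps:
h = ¾ (h = 3/(-4 + 8) = 3/4 = 3*(¼) = ¾ ≈ 0.75000)
T(k) = 11/4 (T(k) = ¾ - 1*(-2) = ¾ + 2 = 11/4)
x(T(1))/(-72990) = (11/4)/(-72990) = (11/4)*(-1/72990) = -11/291960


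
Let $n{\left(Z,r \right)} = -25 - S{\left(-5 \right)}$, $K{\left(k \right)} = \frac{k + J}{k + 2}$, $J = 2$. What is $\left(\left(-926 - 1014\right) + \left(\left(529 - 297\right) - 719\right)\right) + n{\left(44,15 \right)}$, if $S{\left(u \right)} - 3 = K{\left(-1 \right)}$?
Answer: $-2456$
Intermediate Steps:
$K{\left(k \right)} = 1$ ($K{\left(k \right)} = \frac{k + 2}{k + 2} = \frac{2 + k}{2 + k} = 1$)
$S{\left(u \right)} = 4$ ($S{\left(u \right)} = 3 + 1 = 4$)
$n{\left(Z,r \right)} = -29$ ($n{\left(Z,r \right)} = -25 - 4 = -29$)
$\left(\left(-926 - 1014\right) + \left(\left(529 - 297\right) - 719\right)\right) + n{\left(44,15 \right)} = \left(\left(-926 - 1014\right) + \left(\left(529 - 297\right) - 719\right)\right) - 29 = \left(-1940 + \left(232 - 719\right)\right) - 29 = \left(-1940 - 487\right) - 29 = -2427 - 29 = -2456$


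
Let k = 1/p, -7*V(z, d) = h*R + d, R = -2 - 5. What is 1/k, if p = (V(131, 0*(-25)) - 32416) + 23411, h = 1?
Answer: -9004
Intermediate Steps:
R = -7
V(z, d) = 1 - d/7 (V(z, d) = -(1*(-7) + d)/7 = -(-7 + d)/7 = 1 - d/7)
p = -9004 (p = ((1 - 0*(-25)) - 32416) + 23411 = ((1 - ⅐*0) - 32416) + 23411 = ((1 + 0) - 32416) + 23411 = (1 - 32416) + 23411 = -32415 + 23411 = -9004)
k = -1/9004 (k = 1/(-9004) = -1/9004 ≈ -0.00011106)
1/k = 1/(-1/9004) = -9004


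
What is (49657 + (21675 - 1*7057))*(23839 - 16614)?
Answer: 464386875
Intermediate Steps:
(49657 + (21675 - 1*7057))*(23839 - 16614) = (49657 + (21675 - 7057))*7225 = (49657 + 14618)*7225 = 64275*7225 = 464386875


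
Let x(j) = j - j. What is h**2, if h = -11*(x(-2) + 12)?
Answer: 17424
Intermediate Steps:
x(j) = 0
h = -132 (h = -11*(0 + 12) = -11*12 = -132)
h**2 = (-132)**2 = 17424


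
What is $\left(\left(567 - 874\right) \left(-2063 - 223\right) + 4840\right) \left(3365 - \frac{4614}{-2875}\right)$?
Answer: $\frac{6839580144938}{2875} \approx 2.379 \cdot 10^{9}$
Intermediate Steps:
$\left(\left(567 - 874\right) \left(-2063 - 223\right) + 4840\right) \left(3365 - \frac{4614}{-2875}\right) = \left(\left(-307\right) \left(-2286\right) + 4840\right) \left(3365 - - \frac{4614}{2875}\right) = \left(701802 + 4840\right) \left(3365 + \frac{4614}{2875}\right) = 706642 \cdot \frac{9678989}{2875} = \frac{6839580144938}{2875}$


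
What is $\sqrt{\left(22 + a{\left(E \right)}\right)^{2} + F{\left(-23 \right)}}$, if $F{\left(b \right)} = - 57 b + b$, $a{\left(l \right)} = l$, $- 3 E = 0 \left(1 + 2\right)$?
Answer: $2 \sqrt{443} \approx 42.095$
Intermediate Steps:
$E = 0$ ($E = - \frac{0 \left(1 + 2\right)}{3} = - \frac{0 \cdot 3}{3} = \left(- \frac{1}{3}\right) 0 = 0$)
$F{\left(b \right)} = - 56 b$
$\sqrt{\left(22 + a{\left(E \right)}\right)^{2} + F{\left(-23 \right)}} = \sqrt{\left(22 + 0\right)^{2} - -1288} = \sqrt{22^{2} + 1288} = \sqrt{484 + 1288} = \sqrt{1772} = 2 \sqrt{443}$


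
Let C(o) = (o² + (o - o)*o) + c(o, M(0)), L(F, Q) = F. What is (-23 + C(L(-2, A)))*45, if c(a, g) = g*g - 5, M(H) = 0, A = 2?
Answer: -1080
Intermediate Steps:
c(a, g) = -5 + g² (c(a, g) = g² - 5 = -5 + g²)
C(o) = -5 + o² (C(o) = (o² + (o - o)*o) + (-5 + 0²) = (o² + 0*o) + (-5 + 0) = (o² + 0) - 5 = o² - 5 = -5 + o²)
(-23 + C(L(-2, A)))*45 = (-23 + (-5 + (-2)²))*45 = (-23 + (-5 + 4))*45 = (-23 - 1)*45 = -24*45 = -1080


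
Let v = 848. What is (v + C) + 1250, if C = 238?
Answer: 2336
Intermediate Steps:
(v + C) + 1250 = (848 + 238) + 1250 = 1086 + 1250 = 2336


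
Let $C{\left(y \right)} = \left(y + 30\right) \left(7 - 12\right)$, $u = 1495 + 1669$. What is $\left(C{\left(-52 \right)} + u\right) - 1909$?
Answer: $1365$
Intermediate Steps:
$u = 3164$
$C{\left(y \right)} = -150 - 5 y$ ($C{\left(y \right)} = \left(30 + y\right) \left(-5\right) = -150 - 5 y$)
$\left(C{\left(-52 \right)} + u\right) - 1909 = \left(\left(-150 - -260\right) + 3164\right) - 1909 = \left(\left(-150 + 260\right) + 3164\right) - 1909 = \left(110 + 3164\right) - 1909 = 3274 - 1909 = 1365$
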